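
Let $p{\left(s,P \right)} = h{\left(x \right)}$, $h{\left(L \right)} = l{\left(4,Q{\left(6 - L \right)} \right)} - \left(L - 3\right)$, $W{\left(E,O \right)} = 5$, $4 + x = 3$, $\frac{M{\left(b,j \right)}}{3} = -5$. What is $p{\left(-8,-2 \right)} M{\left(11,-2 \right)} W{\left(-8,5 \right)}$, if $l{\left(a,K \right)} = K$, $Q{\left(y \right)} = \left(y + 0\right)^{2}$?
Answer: $-3975$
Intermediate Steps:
$M{\left(b,j \right)} = -15$ ($M{\left(b,j \right)} = 3 \left(-5\right) = -15$)
$x = -1$ ($x = -4 + 3 = -1$)
$Q{\left(y \right)} = y^{2}$
$h{\left(L \right)} = 3 + \left(6 - L\right)^{2} - L$ ($h{\left(L \right)} = \left(6 - L\right)^{2} - \left(L - 3\right) = \left(6 - L\right)^{2} - \left(-3 + L\right) = 3 + \left(6 - L\right)^{2} - L$)
$p{\left(s,P \right)} = 53$ ($p{\left(s,P \right)} = 3 + \left(-6 - 1\right)^{2} - -1 = 3 + \left(-7\right)^{2} + 1 = 3 + 49 + 1 = 53$)
$p{\left(-8,-2 \right)} M{\left(11,-2 \right)} W{\left(-8,5 \right)} = 53 \left(-15\right) 5 = \left(-795\right) 5 = -3975$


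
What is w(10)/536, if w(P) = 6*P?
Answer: 15/134 ≈ 0.11194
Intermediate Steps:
w(10)/536 = (6*10)/536 = 60*(1/536) = 15/134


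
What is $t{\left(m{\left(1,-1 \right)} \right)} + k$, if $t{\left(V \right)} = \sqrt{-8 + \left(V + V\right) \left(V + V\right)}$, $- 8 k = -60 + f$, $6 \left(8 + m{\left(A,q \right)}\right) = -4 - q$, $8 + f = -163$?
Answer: $\frac{231}{8} + \sqrt{281} \approx 45.638$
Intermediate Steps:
$f = -171$ ($f = -8 - 163 = -171$)
$m{\left(A,q \right)} = - \frac{26}{3} - \frac{q}{6}$ ($m{\left(A,q \right)} = -8 + \frac{-4 - q}{6} = -8 - \left(\frac{2}{3} + \frac{q}{6}\right) = - \frac{26}{3} - \frac{q}{6}$)
$k = \frac{231}{8}$ ($k = - \frac{-60 - 171}{8} = \left(- \frac{1}{8}\right) \left(-231\right) = \frac{231}{8} \approx 28.875$)
$t{\left(V \right)} = \sqrt{-8 + 4 V^{2}}$ ($t{\left(V \right)} = \sqrt{-8 + 2 V 2 V} = \sqrt{-8 + 4 V^{2}}$)
$t{\left(m{\left(1,-1 \right)} \right)} + k = 2 \sqrt{-2 + \left(- \frac{26}{3} - - \frac{1}{6}\right)^{2}} + \frac{231}{8} = 2 \sqrt{-2 + \left(- \frac{26}{3} + \frac{1}{6}\right)^{2}} + \frac{231}{8} = 2 \sqrt{-2 + \left(- \frac{17}{2}\right)^{2}} + \frac{231}{8} = 2 \sqrt{-2 + \frac{289}{4}} + \frac{231}{8} = 2 \sqrt{\frac{281}{4}} + \frac{231}{8} = 2 \frac{\sqrt{281}}{2} + \frac{231}{8} = \sqrt{281} + \frac{231}{8} = \frac{231}{8} + \sqrt{281}$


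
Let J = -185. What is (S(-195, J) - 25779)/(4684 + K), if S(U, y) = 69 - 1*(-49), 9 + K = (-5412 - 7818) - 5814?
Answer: 25661/14369 ≈ 1.7859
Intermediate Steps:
K = -19053 (K = -9 + ((-5412 - 7818) - 5814) = -9 + (-13230 - 5814) = -9 - 19044 = -19053)
S(U, y) = 118 (S(U, y) = 69 + 49 = 118)
(S(-195, J) - 25779)/(4684 + K) = (118 - 25779)/(4684 - 19053) = -25661/(-14369) = -25661*(-1/14369) = 25661/14369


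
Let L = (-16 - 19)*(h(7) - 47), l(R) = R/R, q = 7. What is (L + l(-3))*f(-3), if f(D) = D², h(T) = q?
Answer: 12609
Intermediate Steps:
h(T) = 7
l(R) = 1
L = 1400 (L = (-16 - 19)*(7 - 47) = -35*(-40) = 1400)
(L + l(-3))*f(-3) = (1400 + 1)*(-3)² = 1401*9 = 12609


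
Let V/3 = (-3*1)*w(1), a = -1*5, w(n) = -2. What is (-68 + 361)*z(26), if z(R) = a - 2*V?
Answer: -12013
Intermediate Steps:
a = -5
V = 18 (V = 3*(-3*1*(-2)) = 3*(-3*(-2)) = 3*6 = 18)
z(R) = -41 (z(R) = -5 - 2*18 = -5 - 36 = -41)
(-68 + 361)*z(26) = (-68 + 361)*(-41) = 293*(-41) = -12013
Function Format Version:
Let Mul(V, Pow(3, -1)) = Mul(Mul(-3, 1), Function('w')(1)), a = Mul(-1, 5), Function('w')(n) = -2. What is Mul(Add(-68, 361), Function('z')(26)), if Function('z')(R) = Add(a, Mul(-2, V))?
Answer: -12013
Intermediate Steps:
a = -5
V = 18 (V = Mul(3, Mul(Mul(-3, 1), -2)) = Mul(3, Mul(-3, -2)) = Mul(3, 6) = 18)
Function('z')(R) = -41 (Function('z')(R) = Add(-5, Mul(-2, 18)) = Add(-5, -36) = -41)
Mul(Add(-68, 361), Function('z')(26)) = Mul(Add(-68, 361), -41) = Mul(293, -41) = -12013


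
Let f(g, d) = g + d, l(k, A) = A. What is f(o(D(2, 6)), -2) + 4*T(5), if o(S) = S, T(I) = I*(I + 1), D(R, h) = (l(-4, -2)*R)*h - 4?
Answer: 90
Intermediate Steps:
D(R, h) = -4 - 2*R*h (D(R, h) = (-2*R)*h - 4 = -2*R*h - 4 = -4 - 2*R*h)
T(I) = I*(1 + I)
f(g, d) = d + g
f(o(D(2, 6)), -2) + 4*T(5) = (-2 + (-4 - 2*2*6)) + 4*(5*(1 + 5)) = (-2 + (-4 - 24)) + 4*(5*6) = (-2 - 28) + 4*30 = -30 + 120 = 90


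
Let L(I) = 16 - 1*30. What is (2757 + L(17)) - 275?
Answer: 2468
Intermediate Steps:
L(I) = -14 (L(I) = 16 - 30 = -14)
(2757 + L(17)) - 275 = (2757 - 14) - 275 = 2743 - 275 = 2468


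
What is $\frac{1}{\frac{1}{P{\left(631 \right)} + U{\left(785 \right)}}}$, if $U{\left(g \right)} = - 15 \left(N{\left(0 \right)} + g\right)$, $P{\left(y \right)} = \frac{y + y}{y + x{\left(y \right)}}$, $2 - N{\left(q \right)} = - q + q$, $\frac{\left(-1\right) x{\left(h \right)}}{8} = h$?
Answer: $- \frac{82637}{7} \approx -11805.0$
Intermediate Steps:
$x{\left(h \right)} = - 8 h$
$N{\left(q \right)} = 2$ ($N{\left(q \right)} = 2 - \left(- q + q\right) = 2 - 0 = 2 + 0 = 2$)
$P{\left(y \right)} = - \frac{2}{7}$ ($P{\left(y \right)} = \frac{y + y}{y - 8 y} = \frac{2 y}{\left(-7\right) y} = 2 y \left(- \frac{1}{7 y}\right) = - \frac{2}{7}$)
$U{\left(g \right)} = -30 - 15 g$ ($U{\left(g \right)} = - 15 \left(2 + g\right) = -30 - 15 g$)
$\frac{1}{\frac{1}{P{\left(631 \right)} + U{\left(785 \right)}}} = \frac{1}{\frac{1}{- \frac{2}{7} - 11805}} = \frac{1}{\frac{1}{- \frac{82637}{7}}} = \frac{1}{- \frac{7}{82637}} = - \frac{82637}{7}$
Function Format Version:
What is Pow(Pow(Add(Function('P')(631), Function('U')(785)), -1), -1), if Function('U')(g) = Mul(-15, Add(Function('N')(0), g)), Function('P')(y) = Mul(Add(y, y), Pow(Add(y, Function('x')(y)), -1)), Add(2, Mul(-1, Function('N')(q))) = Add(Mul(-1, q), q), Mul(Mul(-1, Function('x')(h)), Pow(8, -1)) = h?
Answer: Rational(-82637, 7) ≈ -11805.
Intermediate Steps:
Function('x')(h) = Mul(-8, h)
Function('N')(q) = 2 (Function('N')(q) = Add(2, Mul(-1, Add(Mul(-1, q), q))) = Add(2, Mul(-1, 0)) = Add(2, 0) = 2)
Function('P')(y) = Rational(-2, 7) (Function('P')(y) = Mul(Add(y, y), Pow(Add(y, Mul(-8, y)), -1)) = Mul(Mul(2, y), Pow(Mul(-7, y), -1)) = Mul(Mul(2, y), Mul(Rational(-1, 7), Pow(y, -1))) = Rational(-2, 7))
Function('U')(g) = Add(-30, Mul(-15, g)) (Function('U')(g) = Mul(-15, Add(2, g)) = Add(-30, Mul(-15, g)))
Pow(Pow(Add(Function('P')(631), Function('U')(785)), -1), -1) = Pow(Pow(Add(Rational(-2, 7), Add(-30, Mul(-15, 785))), -1), -1) = Pow(Pow(Add(Rational(-2, 7), Add(-30, -11775)), -1), -1) = Pow(Pow(Add(Rational(-2, 7), -11805), -1), -1) = Pow(Pow(Rational(-82637, 7), -1), -1) = Pow(Rational(-7, 82637), -1) = Rational(-82637, 7)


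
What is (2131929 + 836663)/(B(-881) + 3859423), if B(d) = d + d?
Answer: 2968592/3857661 ≈ 0.76953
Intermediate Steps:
B(d) = 2*d
(2131929 + 836663)/(B(-881) + 3859423) = (2131929 + 836663)/(2*(-881) + 3859423) = 2968592/(-1762 + 3859423) = 2968592/3857661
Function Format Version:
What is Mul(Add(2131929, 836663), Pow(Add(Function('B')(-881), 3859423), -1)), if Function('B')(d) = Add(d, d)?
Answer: Rational(2968592, 3857661) ≈ 0.76953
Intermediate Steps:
Function('B')(d) = Mul(2, d)
Mul(Add(2131929, 836663), Pow(Add(Function('B')(-881), 3859423), -1)) = Mul(Add(2131929, 836663), Pow(Add(Mul(2, -881), 3859423), -1)) = Mul(2968592, Pow(Add(-1762, 3859423), -1)) = Mul(2968592, Pow(3857661, -1)) = Mul(2968592, Rational(1, 3857661)) = Rational(2968592, 3857661)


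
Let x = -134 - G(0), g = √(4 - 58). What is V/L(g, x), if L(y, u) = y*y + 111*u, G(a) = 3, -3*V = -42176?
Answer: -42176/45783 ≈ -0.92122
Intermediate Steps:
V = 42176/3 (V = -⅓*(-42176) = 42176/3 ≈ 14059.)
g = 3*I*√6 (g = √(-54) = 3*I*√6 ≈ 7.3485*I)
x = -137 (x = -134 - 1*3 = -134 - 3 = -137)
L(y, u) = y² + 111*u
V/L(g, x) = 42176/(3*((3*I*√6)² + 111*(-137))) = 42176/(3*(-54 - 15207)) = (42176/3)/(-15261) = (42176/3)*(-1/15261) = -42176/45783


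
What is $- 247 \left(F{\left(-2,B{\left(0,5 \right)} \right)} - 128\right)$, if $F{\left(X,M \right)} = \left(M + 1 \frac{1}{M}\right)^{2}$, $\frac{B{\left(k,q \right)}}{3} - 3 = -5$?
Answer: $\frac{800033}{36} \approx 22223.0$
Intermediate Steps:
$B{\left(k,q \right)} = -6$ ($B{\left(k,q \right)} = 9 + 3 \left(-5\right) = 9 - 15 = -6$)
$F{\left(X,M \right)} = \left(M + \frac{1}{M}\right)^{2}$
$- 247 \left(F{\left(-2,B{\left(0,5 \right)} \right)} - 128\right) = - 247 \left(\frac{\left(1 + \left(-6\right)^{2}\right)^{2}}{36} - 128\right) = - 247 \left(\frac{\left(1 + 36\right)^{2}}{36} - 128\right) = - 247 \left(\frac{37^{2}}{36} - 128\right) = - 247 \left(\frac{1}{36} \cdot 1369 - 128\right) = - 247 \left(\frac{1369}{36} - 128\right) = \left(-247\right) \left(- \frac{3239}{36}\right) = \frac{800033}{36}$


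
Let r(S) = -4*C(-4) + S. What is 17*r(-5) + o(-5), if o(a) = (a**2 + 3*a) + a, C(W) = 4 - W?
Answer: -624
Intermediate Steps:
r(S) = -32 + S (r(S) = -4*(4 - 1*(-4)) + S = -4*(4 + 4) + S = -4*8 + S = -32 + S)
o(a) = a**2 + 4*a
17*r(-5) + o(-5) = 17*(-32 - 5) - 5*(4 - 5) = 17*(-37) - 5*(-1) = -629 + 5 = -624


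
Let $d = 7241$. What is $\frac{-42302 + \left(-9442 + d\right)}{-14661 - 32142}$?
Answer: $\frac{44503}{46803} \approx 0.95086$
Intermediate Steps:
$\frac{-42302 + \left(-9442 + d\right)}{-14661 - 32142} = \frac{-42302 + \left(-9442 + 7241\right)}{-14661 - 32142} = \frac{-42302 - 2201}{-46803} = \left(-44503\right) \left(- \frac{1}{46803}\right) = \frac{44503}{46803}$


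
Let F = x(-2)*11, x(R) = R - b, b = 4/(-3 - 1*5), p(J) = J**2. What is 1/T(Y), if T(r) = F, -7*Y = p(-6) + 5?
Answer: -2/33 ≈ -0.060606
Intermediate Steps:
b = -1/2 (b = 4/(-3 - 5) = 4/(-8) = 4*(-1/8) = -1/2 ≈ -0.50000)
Y = -41/7 (Y = -((-6)**2 + 5)/7 = -(36 + 5)/7 = -1/7*41 = -41/7 ≈ -5.8571)
x(R) = 1/2 + R (x(R) = R - 1*(-1/2) = R + 1/2 = 1/2 + R)
F = -33/2 (F = (1/2 - 2)*11 = -3/2*11 = -33/2 ≈ -16.500)
T(r) = -33/2
1/T(Y) = 1/(-33/2) = -2/33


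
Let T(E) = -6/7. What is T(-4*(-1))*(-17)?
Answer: 102/7 ≈ 14.571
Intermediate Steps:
T(E) = -6/7 (T(E) = -6*1/7 = -6/7)
T(-4*(-1))*(-17) = -6/7*(-17) = 102/7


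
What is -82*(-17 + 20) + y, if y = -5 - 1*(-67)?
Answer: -184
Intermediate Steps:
y = 62 (y = -5 + 67 = 62)
-82*(-17 + 20) + y = -82*(-17 + 20) + 62 = -82*3 + 62 = -246 + 62 = -184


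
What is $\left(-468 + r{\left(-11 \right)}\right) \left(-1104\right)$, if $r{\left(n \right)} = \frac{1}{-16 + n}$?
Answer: $\frac{4650416}{9} \approx 5.1671 \cdot 10^{5}$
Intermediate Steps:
$\left(-468 + r{\left(-11 \right)}\right) \left(-1104\right) = \left(-468 + \frac{1}{-16 - 11}\right) \left(-1104\right) = \left(-468 + \frac{1}{-27}\right) \left(-1104\right) = \left(-468 - \frac{1}{27}\right) \left(-1104\right) = \left(- \frac{12637}{27}\right) \left(-1104\right) = \frac{4650416}{9}$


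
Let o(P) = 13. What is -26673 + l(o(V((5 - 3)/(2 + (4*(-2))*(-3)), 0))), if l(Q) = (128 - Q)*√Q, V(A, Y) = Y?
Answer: -26673 + 115*√13 ≈ -26258.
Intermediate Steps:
l(Q) = √Q*(128 - Q)
-26673 + l(o(V((5 - 3)/(2 + (4*(-2))*(-3)), 0))) = -26673 + √13*(128 - 1*13) = -26673 + √13*(128 - 13) = -26673 + √13*115 = -26673 + 115*√13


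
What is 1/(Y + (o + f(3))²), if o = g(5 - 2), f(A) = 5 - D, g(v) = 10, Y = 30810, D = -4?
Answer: 1/31171 ≈ 3.2081e-5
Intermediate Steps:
f(A) = 9 (f(A) = 5 - 1*(-4) = 5 + 4 = 9)
o = 10
1/(Y + (o + f(3))²) = 1/(30810 + (10 + 9)²) = 1/(30810 + 19²) = 1/(30810 + 361) = 1/31171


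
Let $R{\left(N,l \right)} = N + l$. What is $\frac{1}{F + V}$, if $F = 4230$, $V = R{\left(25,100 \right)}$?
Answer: $\frac{1}{4355} \approx 0.00022962$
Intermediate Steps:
$V = 125$ ($V = 25 + 100 = 125$)
$\frac{1}{F + V} = \frac{1}{4230 + 125} = \frac{1}{4355}$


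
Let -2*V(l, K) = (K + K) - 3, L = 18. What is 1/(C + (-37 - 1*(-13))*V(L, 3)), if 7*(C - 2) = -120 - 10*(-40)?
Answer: 1/78 ≈ 0.012821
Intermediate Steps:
C = 42 (C = 2 + (-120 - 10*(-40))/7 = 2 + (-120 + 400)/7 = 2 + (⅐)*280 = 2 + 40 = 42)
V(l, K) = 3/2 - K (V(l, K) = -((K + K) - 3)/2 = -(2*K - 3)/2 = -(-3 + 2*K)/2 = 3/2 - K)
1/(C + (-37 - 1*(-13))*V(L, 3)) = 1/(42 + (-37 - 1*(-13))*(3/2 - 1*3)) = 1/(42 + (-37 + 13)*(3/2 - 3)) = 1/(42 - 24*(-3/2)) = 1/(42 + 36) = 1/78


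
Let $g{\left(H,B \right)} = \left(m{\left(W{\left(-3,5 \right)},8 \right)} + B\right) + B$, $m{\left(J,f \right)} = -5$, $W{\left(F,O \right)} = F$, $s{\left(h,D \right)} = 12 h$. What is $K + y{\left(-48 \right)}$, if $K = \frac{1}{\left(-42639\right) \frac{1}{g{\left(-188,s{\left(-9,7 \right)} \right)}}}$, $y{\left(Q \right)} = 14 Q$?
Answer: $- \frac{28653187}{42639} \approx -672.0$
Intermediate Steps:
$g{\left(H,B \right)} = -5 + 2 B$ ($g{\left(H,B \right)} = \left(-5 + B\right) + B = -5 + 2 B$)
$K = \frac{221}{42639}$ ($K = \frac{1}{\left(-42639\right) \frac{1}{-5 + 2 \cdot 12 \left(-9\right)}} = \frac{1}{\left(-42639\right) \frac{1}{-5 + 2 \left(-108\right)}} = \frac{1}{\left(-42639\right) \frac{1}{-5 - 216}} = \frac{1}{\left(-42639\right) \frac{1}{-221}} = \frac{1}{\left(-42639\right) \left(- \frac{1}{221}\right)} = \frac{1}{\frac{42639}{221}} = \frac{221}{42639} \approx 0.005183$)
$K + y{\left(-48 \right)} = \frac{221}{42639} + 14 \left(-48\right) = \frac{221}{42639} - 672 = - \frac{28653187}{42639}$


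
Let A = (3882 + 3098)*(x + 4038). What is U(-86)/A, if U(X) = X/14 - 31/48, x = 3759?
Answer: -2281/18286148160 ≈ -1.2474e-7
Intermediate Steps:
U(X) = -31/48 + X/14 (U(X) = X*(1/14) - 31*1/48 = X/14 - 31/48 = -31/48 + X/14)
A = 54423060 (A = (3882 + 3098)*(3759 + 4038) = 6980*7797 = 54423060)
U(-86)/A = (-31/48 + (1/14)*(-86))/54423060 = (-31/48 - 43/7)*(1/54423060) = -2281/336*1/54423060 = -2281/18286148160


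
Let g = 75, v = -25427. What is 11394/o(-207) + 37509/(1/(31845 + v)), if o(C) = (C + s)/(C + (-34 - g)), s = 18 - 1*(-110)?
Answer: 240778338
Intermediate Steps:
s = 128 (s = 18 + 110 = 128)
o(C) = (128 + C)/(-109 + C) (o(C) = (C + 128)/(C + (-34 - 1*75)) = (128 + C)/(C + (-34 - 75)) = (128 + C)/(C - 109) = (128 + C)/(-109 + C))
11394/o(-207) + 37509/(1/(31845 + v)) = 11394/(((128 - 207)/(-109 - 207))) + 37509/(1/(31845 - 25427)) = 11394/((-79/(-316))) + 37509/(1/6418) = 11394/((-1/316*(-79))) + 37509/(1/6418) = 11394/(¼) + 37509*6418 = 11394*4 + 240732762 = 45576 + 240732762 = 240778338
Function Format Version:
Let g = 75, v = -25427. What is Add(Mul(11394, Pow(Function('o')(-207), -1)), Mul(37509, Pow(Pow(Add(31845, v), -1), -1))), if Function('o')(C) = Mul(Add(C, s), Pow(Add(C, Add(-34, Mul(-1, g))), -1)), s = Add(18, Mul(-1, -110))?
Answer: 240778338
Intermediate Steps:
s = 128 (s = Add(18, 110) = 128)
Function('o')(C) = Mul(Pow(Add(-109, C), -1), Add(128, C)) (Function('o')(C) = Mul(Add(C, 128), Pow(Add(C, Add(-34, Mul(-1, 75))), -1)) = Mul(Add(128, C), Pow(Add(C, Add(-34, -75)), -1)) = Mul(Add(128, C), Pow(Add(C, -109), -1)) = Mul(Add(128, C), Pow(Add(-109, C), -1)) = Mul(Pow(Add(-109, C), -1), Add(128, C)))
Add(Mul(11394, Pow(Function('o')(-207), -1)), Mul(37509, Pow(Pow(Add(31845, v), -1), -1))) = Add(Mul(11394, Pow(Mul(Pow(Add(-109, -207), -1), Add(128, -207)), -1)), Mul(37509, Pow(Pow(Add(31845, -25427), -1), -1))) = Add(Mul(11394, Pow(Mul(Pow(-316, -1), -79), -1)), Mul(37509, Pow(Pow(6418, -1), -1))) = Add(Mul(11394, Pow(Mul(Rational(-1, 316), -79), -1)), Mul(37509, Pow(Rational(1, 6418), -1))) = Add(Mul(11394, Pow(Rational(1, 4), -1)), Mul(37509, 6418)) = Add(Mul(11394, 4), 240732762) = Add(45576, 240732762) = 240778338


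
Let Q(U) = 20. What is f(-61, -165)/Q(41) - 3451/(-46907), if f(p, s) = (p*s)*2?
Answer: 13490099/13402 ≈ 1006.6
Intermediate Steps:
f(p, s) = 2*p*s
f(-61, -165)/Q(41) - 3451/(-46907) = (2*(-61)*(-165))/20 - 3451/(-46907) = 20130*(1/20) - 3451*(-1/46907) = 2013/2 + 493/6701 = 13490099/13402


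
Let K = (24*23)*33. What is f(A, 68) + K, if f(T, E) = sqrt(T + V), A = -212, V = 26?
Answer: 18216 + I*sqrt(186) ≈ 18216.0 + 13.638*I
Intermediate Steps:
f(T, E) = sqrt(26 + T) (f(T, E) = sqrt(T + 26) = sqrt(26 + T))
K = 18216 (K = 552*33 = 18216)
f(A, 68) + K = sqrt(26 - 212) + 18216 = sqrt(-186) + 18216 = I*sqrt(186) + 18216 = 18216 + I*sqrt(186)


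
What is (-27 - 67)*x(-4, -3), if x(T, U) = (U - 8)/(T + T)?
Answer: -517/4 ≈ -129.25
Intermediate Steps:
x(T, U) = (-8 + U)/(2*T) (x(T, U) = (-8 + U)/((2*T)) = (-8 + U)*(1/(2*T)) = (-8 + U)/(2*T))
(-27 - 67)*x(-4, -3) = (-27 - 67)*((½)*(-8 - 3)/(-4)) = -47*(-1)*(-11)/4 = -94*11/8 = -517/4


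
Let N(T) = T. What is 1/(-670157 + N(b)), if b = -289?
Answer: -1/670446 ≈ -1.4915e-6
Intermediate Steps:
1/(-670157 + N(b)) = 1/(-670157 - 289) = 1/(-670446) = -1/670446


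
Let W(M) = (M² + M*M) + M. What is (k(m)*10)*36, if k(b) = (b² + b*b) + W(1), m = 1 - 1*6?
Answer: 19080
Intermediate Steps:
m = -5 (m = 1 - 6 = -5)
W(M) = M + 2*M² (W(M) = (M² + M²) + M = 2*M² + M = M + 2*M²)
k(b) = 3 + 2*b² (k(b) = (b² + b*b) + 1*(1 + 2*1) = (b² + b²) + 1*(1 + 2) = 2*b² + 1*3 = 2*b² + 3 = 3 + 2*b²)
(k(m)*10)*36 = ((3 + 2*(-5)²)*10)*36 = ((3 + 2*25)*10)*36 = ((3 + 50)*10)*36 = (53*10)*36 = 530*36 = 19080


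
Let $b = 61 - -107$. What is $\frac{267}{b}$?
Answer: $\frac{89}{56} \approx 1.5893$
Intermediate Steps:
$b = 168$ ($b = 61 + 107 = 168$)
$\frac{267}{b} = \frac{267}{168} = 267 \cdot \frac{1}{168} = \frac{89}{56}$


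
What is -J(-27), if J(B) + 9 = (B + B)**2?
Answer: -2907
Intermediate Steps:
J(B) = -9 + 4*B**2 (J(B) = -9 + (B + B)**2 = -9 + (2*B)**2 = -9 + 4*B**2)
-J(-27) = -(-9 + 4*(-27)**2) = -(-9 + 4*729) = -(-9 + 2916) = -1*2907 = -2907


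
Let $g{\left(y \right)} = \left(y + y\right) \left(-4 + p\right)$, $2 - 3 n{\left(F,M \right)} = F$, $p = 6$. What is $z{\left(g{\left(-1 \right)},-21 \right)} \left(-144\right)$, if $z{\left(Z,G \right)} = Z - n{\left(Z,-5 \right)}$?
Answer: $864$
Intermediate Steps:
$n{\left(F,M \right)} = \frac{2}{3} - \frac{F}{3}$
$g{\left(y \right)} = 4 y$ ($g{\left(y \right)} = \left(y + y\right) \left(-4 + 6\right) = 2 y 2 = 4 y$)
$z{\left(Z,G \right)} = - \frac{2}{3} + \frac{4 Z}{3}$ ($z{\left(Z,G \right)} = Z - \left(\frac{2}{3} - \frac{Z}{3}\right) = Z + \left(- \frac{2}{3} + \frac{Z}{3}\right) = - \frac{2}{3} + \frac{4 Z}{3}$)
$z{\left(g{\left(-1 \right)},-21 \right)} \left(-144\right) = \left(- \frac{2}{3} + \frac{4 \cdot 4 \left(-1\right)}{3}\right) \left(-144\right) = \left(- \frac{2}{3} + \frac{4}{3} \left(-4\right)\right) \left(-144\right) = \left(- \frac{2}{3} - \frac{16}{3}\right) \left(-144\right) = \left(-6\right) \left(-144\right) = 864$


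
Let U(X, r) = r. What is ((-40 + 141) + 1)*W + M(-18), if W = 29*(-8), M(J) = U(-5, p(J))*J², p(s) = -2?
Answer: -24312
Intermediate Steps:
M(J) = -2*J²
W = -232
((-40 + 141) + 1)*W + M(-18) = ((-40 + 141) + 1)*(-232) - 2*(-18)² = (101 + 1)*(-232) - 2*324 = 102*(-232) - 648 = -23664 - 648 = -24312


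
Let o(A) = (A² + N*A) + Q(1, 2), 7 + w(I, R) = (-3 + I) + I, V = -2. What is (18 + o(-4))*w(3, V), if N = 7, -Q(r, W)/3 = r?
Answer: -12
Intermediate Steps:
Q(r, W) = -3*r
w(I, R) = -10 + 2*I (w(I, R) = -7 + ((-3 + I) + I) = -7 + (-3 + 2*I) = -10 + 2*I)
o(A) = -3 + A² + 7*A (o(A) = (A² + 7*A) - 3*1 = (A² + 7*A) - 3 = -3 + A² + 7*A)
(18 + o(-4))*w(3, V) = (18 + (-3 + (-4)² + 7*(-4)))*(-10 + 2*3) = (18 + (-3 + 16 - 28))*(-10 + 6) = (18 - 15)*(-4) = 3*(-4) = -12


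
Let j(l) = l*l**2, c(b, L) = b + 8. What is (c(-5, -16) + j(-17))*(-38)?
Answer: 186580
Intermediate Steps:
c(b, L) = 8 + b
j(l) = l**3
(c(-5, -16) + j(-17))*(-38) = ((8 - 5) + (-17)**3)*(-38) = (3 - 4913)*(-38) = -4910*(-38) = 186580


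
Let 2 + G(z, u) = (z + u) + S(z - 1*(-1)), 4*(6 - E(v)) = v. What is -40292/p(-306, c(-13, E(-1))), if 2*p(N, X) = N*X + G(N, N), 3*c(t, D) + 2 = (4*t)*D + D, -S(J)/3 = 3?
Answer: -161168/64187 ≈ -2.5109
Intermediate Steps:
E(v) = 6 - v/4
S(J) = -9 (S(J) = -3*3 = -9)
G(z, u) = -11 + u + z (G(z, u) = -2 + ((z + u) - 9) = -2 + ((u + z) - 9) = -2 + (-9 + u + z) = -11 + u + z)
c(t, D) = -⅔ + D/3 + 4*D*t/3 (c(t, D) = -⅔ + ((4*t)*D + D)/3 = -⅔ + (4*D*t + D)/3 = -⅔ + (D + 4*D*t)/3 = -⅔ + (D/3 + 4*D*t/3) = -⅔ + D/3 + 4*D*t/3)
p(N, X) = -11/2 + N + N*X/2 (p(N, X) = (N*X + (-11 + N + N))/2 = (N*X + (-11 + 2*N))/2 = (-11 + 2*N + N*X)/2 = -11/2 + N + N*X/2)
-40292/p(-306, c(-13, E(-1))) = -40292/(-11/2 - 306 + (½)*(-306)*(-⅔ + (6 - ¼*(-1))/3 + (4/3)*(6 - ¼*(-1))*(-13))) = -40292/(-11/2 - 306 + (½)*(-306)*(-⅔ + (6 + ¼)/3 + (4/3)*(6 + ¼)*(-13))) = -40292/(-11/2 - 306 + (½)*(-306)*(-⅔ + (⅓)*(25/4) + (4/3)*(25/4)*(-13))) = -40292/(-11/2 - 306 + (½)*(-306)*(-⅔ + 25/12 - 325/3)) = -40292/(-11/2 - 306 + (½)*(-306)*(-1283/12)) = -40292/(-11/2 - 306 + 65433/4) = -40292/64187/4 = -40292*4/64187 = -161168/64187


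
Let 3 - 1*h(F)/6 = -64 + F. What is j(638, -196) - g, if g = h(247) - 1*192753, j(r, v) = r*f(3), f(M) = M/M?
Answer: 194471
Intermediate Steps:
f(M) = 1
h(F) = 402 - 6*F (h(F) = 18 - 6*(-64 + F) = 18 + (384 - 6*F) = 402 - 6*F)
j(r, v) = r (j(r, v) = r*1 = r)
g = -193833 (g = (402 - 6*247) - 1*192753 = (402 - 1482) - 192753 = -1080 - 192753 = -193833)
j(638, -196) - g = 638 - 1*(-193833) = 638 + 193833 = 194471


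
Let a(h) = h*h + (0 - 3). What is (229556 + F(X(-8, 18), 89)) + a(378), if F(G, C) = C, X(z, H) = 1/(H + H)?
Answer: 372526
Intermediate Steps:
X(z, H) = 1/(2*H)
a(h) = -3 + h² (a(h) = h² - 3 = -3 + h²)
(229556 + F(X(-8, 18), 89)) + a(378) = (229556 + 89) + (-3 + 378²) = 229645 + (-3 + 142884) = 229645 + 142881 = 372526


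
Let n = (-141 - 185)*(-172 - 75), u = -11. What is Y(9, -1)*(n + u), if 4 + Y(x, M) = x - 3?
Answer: 161022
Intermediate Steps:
Y(x, M) = -7 + x (Y(x, M) = -4 + (x - 3) = -4 + (-3 + x) = -7 + x)
n = 80522 (n = -326*(-247) = 80522)
Y(9, -1)*(n + u) = (-7 + 9)*(80522 - 11) = 2*80511 = 161022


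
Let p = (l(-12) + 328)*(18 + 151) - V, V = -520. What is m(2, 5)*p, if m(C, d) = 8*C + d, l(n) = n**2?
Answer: 1686048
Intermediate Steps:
m(C, d) = d + 8*C
p = 80288 (p = ((-12)**2 + 328)*(18 + 151) - 1*(-520) = (144 + 328)*169 + 520 = 472*169 + 520 = 79768 + 520 = 80288)
m(2, 5)*p = (5 + 8*2)*80288 = (5 + 16)*80288 = 21*80288 = 1686048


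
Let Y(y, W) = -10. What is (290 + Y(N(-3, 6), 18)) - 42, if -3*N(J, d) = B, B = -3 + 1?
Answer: 238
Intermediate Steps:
B = -2
N(J, d) = ⅔ (N(J, d) = -⅓*(-2) = ⅔)
(290 + Y(N(-3, 6), 18)) - 42 = (290 - 10) - 42 = 280 - 42 = 238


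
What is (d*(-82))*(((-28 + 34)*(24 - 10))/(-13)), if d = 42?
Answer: 289296/13 ≈ 22254.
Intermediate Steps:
(d*(-82))*(((-28 + 34)*(24 - 10))/(-13)) = (42*(-82))*(((-28 + 34)*(24 - 10))/(-13)) = -3444*6*14*(-1)/13 = -289296*(-1)/13 = -3444*(-84/13) = 289296/13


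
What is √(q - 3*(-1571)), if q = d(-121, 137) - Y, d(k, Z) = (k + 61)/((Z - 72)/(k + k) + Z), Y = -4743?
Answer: 6*√287575638686/33089 ≈ 97.240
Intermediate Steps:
d(k, Z) = (61 + k)/(Z + (-72 + Z)/(2*k)) (d(k, Z) = (61 + k)/((-72 + Z)/((2*k)) + Z) = (61 + k)/((-72 + Z)*(1/(2*k)) + Z) = (61 + k)/((-72 + Z)/(2*k) + Z) = (61 + k)/(Z + (-72 + Z)/(2*k)))
q = 156926607/33089 (q = 2*(-121)*(61 - 121)/(-72 + 137 + 2*137*(-121)) - 1*(-4743) = 2*(-121)*(-60)/(-72 + 137 - 33154) + 4743 = 2*(-121)*(-60)/(-33089) + 4743 = 2*(-121)*(-1/33089)*(-60) + 4743 = -14520/33089 + 4743 = 156926607/33089 ≈ 4742.6)
√(q - 3*(-1571)) = √(156926607/33089 - 3*(-1571)) = √(156926607/33089 + 4713) = √(312875064/33089) = 6*√287575638686/33089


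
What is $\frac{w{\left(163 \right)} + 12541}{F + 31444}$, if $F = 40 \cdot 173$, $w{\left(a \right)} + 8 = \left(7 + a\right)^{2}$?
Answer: $\frac{13811}{12788} \approx 1.08$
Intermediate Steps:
$w{\left(a \right)} = -8 + \left(7 + a\right)^{2}$
$F = 6920$
$\frac{w{\left(163 \right)} + 12541}{F + 31444} = \frac{\left(-8 + \left(7 + 163\right)^{2}\right) + 12541}{6920 + 31444} = \frac{\left(-8 + 170^{2}\right) + 12541}{38364} = \left(\left(-8 + 28900\right) + 12541\right) \frac{1}{38364} = \left(28892 + 12541\right) \frac{1}{38364} = 41433 \cdot \frac{1}{38364} = \frac{13811}{12788}$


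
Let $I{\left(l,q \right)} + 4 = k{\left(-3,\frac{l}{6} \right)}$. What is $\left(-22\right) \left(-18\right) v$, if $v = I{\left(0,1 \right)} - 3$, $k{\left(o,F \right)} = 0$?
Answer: $-2772$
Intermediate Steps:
$I{\left(l,q \right)} = -4$ ($I{\left(l,q \right)} = -4 + 0 = -4$)
$v = -7$ ($v = -4 - 3 = -7$)
$\left(-22\right) \left(-18\right) v = \left(-22\right) \left(-18\right) \left(-7\right) = 396 \left(-7\right) = -2772$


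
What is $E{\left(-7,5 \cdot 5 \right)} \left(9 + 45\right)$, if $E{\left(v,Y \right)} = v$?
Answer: $-378$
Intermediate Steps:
$E{\left(-7,5 \cdot 5 \right)} \left(9 + 45\right) = - 7 \left(9 + 45\right) = \left(-7\right) 54 = -378$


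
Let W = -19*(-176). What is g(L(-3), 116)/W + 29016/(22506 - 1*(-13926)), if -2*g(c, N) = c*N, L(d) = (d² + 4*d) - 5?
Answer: 8991/9614 ≈ 0.93520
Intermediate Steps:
W = 3344
L(d) = -5 + d² + 4*d
g(c, N) = -N*c/2 (g(c, N) = -c*N/2 = -N*c/2)
g(L(-3), 116)/W + 29016/(22506 - 1*(-13926)) = -½*116*(-5 + (-3)² + 4*(-3))/3344 + 29016/(22506 - 1*(-13926)) = -½*116*(-5 + 9 - 12)*(1/3344) + 29016/(22506 + 13926) = -½*116*(-8)*(1/3344) + 29016/36432 = 464*(1/3344) + 29016*(1/36432) = 29/209 + 403/506 = 8991/9614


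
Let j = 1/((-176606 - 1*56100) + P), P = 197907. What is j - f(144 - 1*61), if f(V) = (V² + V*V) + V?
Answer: -482348940/34799 ≈ -13861.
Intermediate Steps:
j = -1/34799 (j = 1/((-176606 - 1*56100) + 197907) = 1/((-176606 - 56100) + 197907) = 1/(-232706 + 197907) = 1/(-34799) = -1/34799 ≈ -2.8736e-5)
f(V) = V + 2*V² (f(V) = (V² + V²) + V = 2*V² + V = V + 2*V²)
j - f(144 - 1*61) = -1/34799 - (144 - 1*61)*(1 + 2*(144 - 1*61)) = -1/34799 - (144 - 61)*(1 + 2*(144 - 61)) = -1/34799 - 83*(1 + 2*83) = -1/34799 - 83*(1 + 166) = -1/34799 - 83*167 = -1/34799 - 1*13861 = -1/34799 - 13861 = -482348940/34799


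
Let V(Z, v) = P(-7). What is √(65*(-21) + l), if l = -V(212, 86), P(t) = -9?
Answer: 2*I*√339 ≈ 36.824*I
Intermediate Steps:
V(Z, v) = -9
l = 9 (l = -1*(-9) = 9)
√(65*(-21) + l) = √(65*(-21) + 9) = √(-1365 + 9) = √(-1356) = 2*I*√339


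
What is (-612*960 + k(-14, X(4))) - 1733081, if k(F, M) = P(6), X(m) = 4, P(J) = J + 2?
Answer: -2320593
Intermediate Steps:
P(J) = 2 + J
k(F, M) = 8 (k(F, M) = 2 + 6 = 8)
(-612*960 + k(-14, X(4))) - 1733081 = (-612*960 + 8) - 1733081 = (-587520 + 8) - 1733081 = -587512 - 1733081 = -2320593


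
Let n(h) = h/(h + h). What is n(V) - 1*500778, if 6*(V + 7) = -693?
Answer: -1001555/2 ≈ -5.0078e+5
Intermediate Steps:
V = -245/2 (V = -7 + (1/6)*(-693) = -7 - 231/2 = -245/2 ≈ -122.50)
n(h) = 1/2 (n(h) = h/((2*h)) = (1/(2*h))*h = 1/2)
n(V) - 1*500778 = 1/2 - 1*500778 = 1/2 - 500778 = -1001555/2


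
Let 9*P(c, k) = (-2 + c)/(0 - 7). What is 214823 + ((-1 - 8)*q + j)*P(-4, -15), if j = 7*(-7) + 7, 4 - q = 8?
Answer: 1503757/7 ≈ 2.1482e+5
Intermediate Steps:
q = -4 (q = 4 - 1*8 = 4 - 8 = -4)
P(c, k) = 2/63 - c/63 (P(c, k) = ((-2 + c)/(0 - 7))/9 = ((-2 + c)/(-7))/9 = ((-2 + c)*(-⅐))/9 = (2/7 - c/7)/9 = 2/63 - c/63)
j = -42 (j = -49 + 7 = -42)
214823 + ((-1 - 8)*q + j)*P(-4, -15) = 214823 + ((-1 - 8)*(-4) - 42)*(2/63 - 1/63*(-4)) = 214823 + (-9*(-4) - 42)*(2/63 + 4/63) = 214823 + (36 - 42)*(2/21) = 214823 - 6*2/21 = 214823 - 4/7 = 1503757/7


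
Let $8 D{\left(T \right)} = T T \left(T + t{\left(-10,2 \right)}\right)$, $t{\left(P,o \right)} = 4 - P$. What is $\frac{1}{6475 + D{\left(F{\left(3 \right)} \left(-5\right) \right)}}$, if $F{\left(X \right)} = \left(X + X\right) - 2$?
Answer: $\frac{1}{6175} \approx 0.00016194$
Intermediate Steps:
$F{\left(X \right)} = -2 + 2 X$ ($F{\left(X \right)} = 2 X - 2 = -2 + 2 X$)
$D{\left(T \right)} = \frac{T^{2} \left(14 + T\right)}{8}$ ($D{\left(T \right)} = \frac{T T \left(T + \left(4 - -10\right)\right)}{8} = \frac{T^{2} \left(T + \left(4 + 10\right)\right)}{8} = \frac{T^{2} \left(T + 14\right)}{8} = \frac{T^{2} \left(14 + T\right)}{8}$)
$\frac{1}{6475 + D{\left(F{\left(3 \right)} \left(-5\right) \right)}} = \frac{1}{6475 + \frac{\left(\left(-2 + 2 \cdot 3\right) \left(-5\right)\right)^{2} \left(14 + \left(-2 + 2 \cdot 3\right) \left(-5\right)\right)}{8}} = \frac{1}{6475 + \frac{\left(\left(-2 + 6\right) \left(-5\right)\right)^{2} \left(14 + \left(-2 + 6\right) \left(-5\right)\right)}{8}} = \frac{1}{6475 + \frac{\left(4 \left(-5\right)\right)^{2} \left(14 + 4 \left(-5\right)\right)}{8}} = \frac{1}{6475 + \frac{\left(-20\right)^{2} \left(14 - 20\right)}{8}} = \frac{1}{6475 + \frac{1}{8} \cdot 400 \left(-6\right)} = \frac{1}{6475 - 300} = \frac{1}{6175}$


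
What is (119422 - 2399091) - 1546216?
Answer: -3825885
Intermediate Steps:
(119422 - 2399091) - 1546216 = -2279669 - 1546216 = -3825885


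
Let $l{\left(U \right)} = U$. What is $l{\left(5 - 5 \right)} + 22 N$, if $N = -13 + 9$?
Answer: $-88$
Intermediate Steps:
$N = -4$
$l{\left(5 - 5 \right)} + 22 N = \left(5 - 5\right) + 22 \left(-4\right) = \left(5 - 5\right) - 88 = 0 - 88 = -88$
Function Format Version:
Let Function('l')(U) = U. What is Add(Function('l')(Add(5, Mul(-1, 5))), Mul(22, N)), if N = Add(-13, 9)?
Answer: -88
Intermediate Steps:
N = -4
Add(Function('l')(Add(5, Mul(-1, 5))), Mul(22, N)) = Add(Add(5, Mul(-1, 5)), Mul(22, -4)) = Add(Add(5, -5), -88) = Add(0, -88) = -88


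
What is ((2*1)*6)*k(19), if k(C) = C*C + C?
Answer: 4560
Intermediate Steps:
k(C) = C + C² (k(C) = C² + C = C + C²)
((2*1)*6)*k(19) = ((2*1)*6)*(19*(1 + 19)) = (2*6)*(19*20) = 12*380 = 4560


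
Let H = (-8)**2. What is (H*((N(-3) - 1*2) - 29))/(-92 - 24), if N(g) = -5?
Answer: 576/29 ≈ 19.862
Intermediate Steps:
H = 64
(H*((N(-3) - 1*2) - 29))/(-92 - 24) = (64*((-5 - 1*2) - 29))/(-92 - 24) = (64*((-5 - 2) - 29))/(-116) = (64*(-7 - 29))*(-1/116) = (64*(-36))*(-1/116) = -2304*(-1/116) = 576/29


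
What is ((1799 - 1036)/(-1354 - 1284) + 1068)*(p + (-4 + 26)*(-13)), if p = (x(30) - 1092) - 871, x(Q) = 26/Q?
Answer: -47491046681/19785 ≈ -2.4004e+6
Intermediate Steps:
p = -29432/15 (p = (26/30 - 1092) - 871 = (26*(1/30) - 1092) - 871 = (13/15 - 1092) - 871 = -16367/15 - 871 = -29432/15 ≈ -1962.1)
((1799 - 1036)/(-1354 - 1284) + 1068)*(p + (-4 + 26)*(-13)) = ((1799 - 1036)/(-1354 - 1284) + 1068)*(-29432/15 + (-4 + 26)*(-13)) = (763/(-2638) + 1068)*(-29432/15 + 22*(-13)) = (763*(-1/2638) + 1068)*(-29432/15 - 286) = (-763/2638 + 1068)*(-33722/15) = (2816621/2638)*(-33722/15) = -47491046681/19785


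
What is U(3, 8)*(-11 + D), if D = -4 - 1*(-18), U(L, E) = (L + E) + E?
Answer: 57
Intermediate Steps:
U(L, E) = L + 2*E (U(L, E) = (E + L) + E = L + 2*E)
D = 14 (D = -4 + 18 = 14)
U(3, 8)*(-11 + D) = (3 + 2*8)*(-11 + 14) = (3 + 16)*3 = 19*3 = 57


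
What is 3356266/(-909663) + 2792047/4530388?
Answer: -12665365361047/4121126339244 ≈ -3.0733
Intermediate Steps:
3356266/(-909663) + 2792047/4530388 = 3356266*(-1/909663) + 2792047*(1/4530388) = -3356266/909663 + 2792047/4530388 = -12665365361047/4121126339244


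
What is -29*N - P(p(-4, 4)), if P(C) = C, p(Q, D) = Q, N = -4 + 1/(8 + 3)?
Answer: 1291/11 ≈ 117.36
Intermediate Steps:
N = -43/11 (N = -4 + 1/11 = -43/11 ≈ -3.9091)
-29*N - P(p(-4, 4)) = -29*(-43/11) - 1*(-4) = 1247/11 + 4 = 1291/11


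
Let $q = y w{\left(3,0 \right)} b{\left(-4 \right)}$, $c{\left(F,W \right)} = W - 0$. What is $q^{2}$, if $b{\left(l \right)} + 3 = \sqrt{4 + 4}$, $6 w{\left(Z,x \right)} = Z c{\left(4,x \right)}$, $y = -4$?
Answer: $0$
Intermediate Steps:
$c{\left(F,W \right)} = W$ ($c{\left(F,W \right)} = W + 0 = W$)
$w{\left(Z,x \right)} = \frac{Z x}{6}$
$b{\left(l \right)} = -3 + 2 \sqrt{2}$ ($b{\left(l \right)} = -3 + \sqrt{4 + 4} = -3 + \sqrt{8} = -3 + 2 \sqrt{2}$)
$q = 0$ ($q = - 4 \cdot \frac{1}{6} \cdot 3 \cdot 0 \left(-3 + 2 \sqrt{2}\right) = \left(-4\right) 0 \left(-3 + 2 \sqrt{2}\right) = 0 \left(-3 + 2 \sqrt{2}\right) = 0$)
$q^{2} = 0^{2} = 0$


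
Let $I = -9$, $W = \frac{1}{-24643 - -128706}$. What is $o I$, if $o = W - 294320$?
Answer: $\frac{275650399431}{104063} \approx 2.6489 \cdot 10^{6}$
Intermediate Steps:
$W = \frac{1}{104063}$ ($W = \frac{1}{-24643 + 128706} = \frac{1}{104063} \approx 9.6096 \cdot 10^{-6}$)
$o = - \frac{30627822159}{104063}$ ($o = \frac{1}{104063} - 294320 = - \frac{30627822159}{104063} \approx -2.9432 \cdot 10^{5}$)
$o I = \left(- \frac{30627822159}{104063}\right) \left(-9\right) = \frac{275650399431}{104063}$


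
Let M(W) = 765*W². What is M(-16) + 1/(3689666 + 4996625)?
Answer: 1701123229441/8686291 ≈ 1.9584e+5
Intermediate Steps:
M(-16) + 1/(3689666 + 4996625) = 765*(-16)² + 1/(3689666 + 4996625) = 765*256 + 1/8686291 = 195840 + 1/8686291 = 1701123229441/8686291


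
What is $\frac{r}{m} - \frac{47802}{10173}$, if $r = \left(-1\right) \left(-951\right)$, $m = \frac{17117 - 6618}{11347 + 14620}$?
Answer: $\frac{83572155181}{35602109} \approx 2347.4$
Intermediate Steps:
$m = \frac{10499}{25967} \approx 0.40432$
$r = 951$
$\frac{r}{m} - \frac{47802}{10173} = \frac{951}{\frac{10499}{25967}} - \frac{47802}{10173} = 951 \cdot \frac{25967}{10499} - \frac{15934}{3391} = \frac{24694617}{10499} - \frac{15934}{3391} = \frac{83572155181}{35602109}$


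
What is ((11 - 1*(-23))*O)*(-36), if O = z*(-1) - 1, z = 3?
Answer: 4896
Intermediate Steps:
O = -4 (O = 3*(-1) - 1 = -3 - 1 = -4)
((11 - 1*(-23))*O)*(-36) = ((11 - 1*(-23))*(-4))*(-36) = ((11 + 23)*(-4))*(-36) = (34*(-4))*(-36) = -136*(-36) = 4896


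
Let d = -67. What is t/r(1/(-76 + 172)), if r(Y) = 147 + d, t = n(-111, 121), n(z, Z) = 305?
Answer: 61/16 ≈ 3.8125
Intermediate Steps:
t = 305
r(Y) = 80 (r(Y) = 147 - 67 = 80)
t/r(1/(-76 + 172)) = 305/80 = 305*(1/80) = 61/16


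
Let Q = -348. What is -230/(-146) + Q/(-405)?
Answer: 23993/9855 ≈ 2.4346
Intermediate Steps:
-230/(-146) + Q/(-405) = -230/(-146) - 348/(-405) = -230*(-1/146) - 348*(-1/405) = 115/73 + 116/135 = 23993/9855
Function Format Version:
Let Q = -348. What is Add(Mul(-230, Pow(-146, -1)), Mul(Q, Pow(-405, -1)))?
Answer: Rational(23993, 9855) ≈ 2.4346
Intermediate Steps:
Add(Mul(-230, Pow(-146, -1)), Mul(Q, Pow(-405, -1))) = Add(Mul(-230, Pow(-146, -1)), Mul(-348, Pow(-405, -1))) = Add(Mul(-230, Rational(-1, 146)), Mul(-348, Rational(-1, 405))) = Add(Rational(115, 73), Rational(116, 135)) = Rational(23993, 9855)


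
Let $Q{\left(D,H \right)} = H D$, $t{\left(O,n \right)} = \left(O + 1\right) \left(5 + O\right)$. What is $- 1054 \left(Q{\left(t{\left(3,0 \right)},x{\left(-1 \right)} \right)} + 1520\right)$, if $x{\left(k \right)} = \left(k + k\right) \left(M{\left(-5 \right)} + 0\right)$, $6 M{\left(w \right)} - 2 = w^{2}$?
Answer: $-1298528$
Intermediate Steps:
$M{\left(w \right)} = \frac{1}{3} + \frac{w^{2}}{6}$
$t{\left(O,n \right)} = \left(1 + O\right) \left(5 + O\right)$
$x{\left(k \right)} = 9 k$ ($x{\left(k \right)} = \left(k + k\right) \left(\left(\frac{1}{3} + \frac{\left(-5\right)^{2}}{6}\right) + 0\right) = 2 k \left(\left(\frac{1}{3} + \frac{1}{6} \cdot 25\right) + 0\right) = 2 k \left(\left(\frac{1}{3} + \frac{25}{6}\right) + 0\right) = 2 k \left(\frac{9}{2} + 0\right) = 2 k \frac{9}{2} = 9 k$)
$Q{\left(D,H \right)} = D H$
$- 1054 \left(Q{\left(t{\left(3,0 \right)},x{\left(-1 \right)} \right)} + 1520\right) = - 1054 \left(\left(5 + 3^{2} + 6 \cdot 3\right) 9 \left(-1\right) + 1520\right) = - 1054 \left(\left(5 + 9 + 18\right) \left(-9\right) + 1520\right) = - 1054 \left(32 \left(-9\right) + 1520\right) = - 1054 \left(-288 + 1520\right) = \left(-1054\right) 1232 = -1298528$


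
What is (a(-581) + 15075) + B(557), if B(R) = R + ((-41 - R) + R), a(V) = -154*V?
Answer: 105065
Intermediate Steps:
B(R) = -41 + R (B(R) = R - 41 = -41 + R)
(a(-581) + 15075) + B(557) = (-154*(-581) + 15075) + (-41 + 557) = (89474 + 15075) + 516 = 104549 + 516 = 105065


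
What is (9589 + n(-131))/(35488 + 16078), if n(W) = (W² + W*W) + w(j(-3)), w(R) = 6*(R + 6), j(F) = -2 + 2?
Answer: 2313/2714 ≈ 0.85225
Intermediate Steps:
j(F) = 0
w(R) = 36 + 6*R (w(R) = 6*(6 + R) = 36 + 6*R)
n(W) = 36 + 2*W² (n(W) = (W² + W*W) + (36 + 6*0) = (W² + W²) + (36 + 0) = 2*W² + 36 = 36 + 2*W²)
(9589 + n(-131))/(35488 + 16078) = (9589 + (36 + 2*(-131)²))/(35488 + 16078) = (9589 + (36 + 2*17161))/51566 = (9589 + (36 + 34322))*(1/51566) = (9589 + 34358)*(1/51566) = 43947*(1/51566) = 2313/2714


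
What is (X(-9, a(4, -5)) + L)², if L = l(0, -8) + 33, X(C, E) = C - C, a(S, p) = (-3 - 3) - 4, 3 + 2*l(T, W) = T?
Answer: 3969/4 ≈ 992.25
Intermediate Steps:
l(T, W) = -3/2 + T/2
a(S, p) = -10 (a(S, p) = -6 - 4 = -10)
X(C, E) = 0
L = 63/2 (L = (-3/2 + (½)*0) + 33 = (-3/2 + 0) + 33 = -3/2 + 33 = 63/2 ≈ 31.500)
(X(-9, a(4, -5)) + L)² = (0 + 63/2)² = (63/2)² = 3969/4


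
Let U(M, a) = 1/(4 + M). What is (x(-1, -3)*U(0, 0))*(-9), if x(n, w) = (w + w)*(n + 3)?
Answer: 27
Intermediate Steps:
x(n, w) = 2*w*(3 + n) (x(n, w) = (2*w)*(3 + n) = 2*w*(3 + n))
(x(-1, -3)*U(0, 0))*(-9) = ((2*(-3)*(3 - 1))/(4 + 0))*(-9) = ((2*(-3)*2)/4)*(-9) = -12*¼*(-9) = -3*(-9) = 27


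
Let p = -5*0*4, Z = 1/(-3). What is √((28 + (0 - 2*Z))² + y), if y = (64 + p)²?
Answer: 2*√11065/3 ≈ 70.127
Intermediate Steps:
Z = -⅓ ≈ -0.33333
p = 0 (p = 0*4 = 0)
y = 4096 (y = (64 + 0)² = 64² = 4096)
√((28 + (0 - 2*Z))² + y) = √((28 + (0 - 2*(-⅓)))² + 4096) = √((28 + (0 + ⅔))² + 4096) = √((28 + ⅔)² + 4096) = √((86/3)² + 4096) = √(7396/9 + 4096) = √(44260/9) = 2*√11065/3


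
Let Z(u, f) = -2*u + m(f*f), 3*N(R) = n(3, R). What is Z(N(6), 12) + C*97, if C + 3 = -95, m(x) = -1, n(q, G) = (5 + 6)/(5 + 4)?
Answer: -256711/27 ≈ -9507.8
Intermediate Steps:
n(q, G) = 11/9
N(R) = 11/27 (N(R) = (⅓)*(11/9) = 11/27)
C = -98 (C = -3 - 95 = -98)
Z(u, f) = -1 - 2*u (Z(u, f) = -2*u - 1 = -1 - 2*u)
Z(N(6), 12) + C*97 = (-1 - 2*11/27) - 98*97 = (-1 - 22/27) - 9506 = -49/27 - 9506 = -256711/27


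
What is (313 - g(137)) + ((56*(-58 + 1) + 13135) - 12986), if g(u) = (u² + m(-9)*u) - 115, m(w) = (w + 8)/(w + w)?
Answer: -385049/18 ≈ -21392.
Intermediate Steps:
m(w) = (8 + w)/(2*w) (m(w) = (8 + w)/((2*w)) = (8 + w)*(1/(2*w)) = (8 + w)/(2*w))
g(u) = -115 + u² + u/18 (g(u) = (u² + ((½)*(8 - 9)/(-9))*u) - 115 = (u² + ((½)*(-⅑)*(-1))*u) - 115 = (u² + u/18) - 115 = -115 + u² + u/18)
(313 - g(137)) + ((56*(-58 + 1) + 13135) - 12986) = (313 - (-115 + 137² + (1/18)*137)) + ((56*(-58 + 1) + 13135) - 12986) = (313 - (-115 + 18769 + 137/18)) + ((56*(-57) + 13135) - 12986) = (313 - 1*335909/18) + ((-3192 + 13135) - 12986) = (313 - 335909/18) + (9943 - 12986) = -330275/18 - 3043 = -385049/18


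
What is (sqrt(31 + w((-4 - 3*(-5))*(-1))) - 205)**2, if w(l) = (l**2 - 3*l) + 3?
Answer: 42213 - 820*sqrt(47) ≈ 36591.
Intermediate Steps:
w(l) = 3 + l**2 - 3*l
(sqrt(31 + w((-4 - 3*(-5))*(-1))) - 205)**2 = (sqrt(31 + (3 + ((-4 - 3*(-5))*(-1))**2 - 3*(-4 - 3*(-5))*(-1))) - 205)**2 = (sqrt(31 + (3 + ((-4 + 15)*(-1))**2 - 3*(-4 + 15)*(-1))) - 205)**2 = (sqrt(31 + (3 + (11*(-1))**2 - 33*(-1))) - 205)**2 = (sqrt(31 + (3 + (-11)**2 - 3*(-11))) - 205)**2 = (sqrt(31 + (3 + 121 + 33)) - 205)**2 = (sqrt(31 + 157) - 205)**2 = (sqrt(188) - 205)**2 = (2*sqrt(47) - 205)**2 = (-205 + 2*sqrt(47))**2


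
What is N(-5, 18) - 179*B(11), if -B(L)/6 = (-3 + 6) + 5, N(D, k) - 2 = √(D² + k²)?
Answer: 8594 + √349 ≈ 8612.7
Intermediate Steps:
N(D, k) = 2 + √(D² + k²)
B(L) = -48 (B(L) = -6*((-3 + 6) + 5) = -6*(3 + 5) = -6*8 = -48)
N(-5, 18) - 179*B(11) = (2 + √((-5)² + 18²)) - 179*(-48) = (2 + √(25 + 324)) + 8592 = (2 + √349) + 8592 = 8594 + √349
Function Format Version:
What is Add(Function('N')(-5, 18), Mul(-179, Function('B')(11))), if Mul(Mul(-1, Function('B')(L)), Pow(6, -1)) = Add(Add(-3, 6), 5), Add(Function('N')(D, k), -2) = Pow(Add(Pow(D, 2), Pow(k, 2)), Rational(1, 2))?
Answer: Add(8594, Pow(349, Rational(1, 2))) ≈ 8612.7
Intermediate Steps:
Function('N')(D, k) = Add(2, Pow(Add(Pow(D, 2), Pow(k, 2)), Rational(1, 2)))
Function('B')(L) = -48 (Function('B')(L) = Mul(-6, Add(Add(-3, 6), 5)) = Mul(-6, Add(3, 5)) = Mul(-6, 8) = -48)
Add(Function('N')(-5, 18), Mul(-179, Function('B')(11))) = Add(Add(2, Pow(Add(Pow(-5, 2), Pow(18, 2)), Rational(1, 2))), Mul(-179, -48)) = Add(Add(2, Pow(Add(25, 324), Rational(1, 2))), 8592) = Add(Add(2, Pow(349, Rational(1, 2))), 8592) = Add(8594, Pow(349, Rational(1, 2)))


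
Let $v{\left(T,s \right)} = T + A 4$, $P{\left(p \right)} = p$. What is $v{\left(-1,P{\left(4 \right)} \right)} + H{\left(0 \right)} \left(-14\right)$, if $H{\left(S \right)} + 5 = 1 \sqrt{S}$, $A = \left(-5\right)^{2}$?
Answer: $169$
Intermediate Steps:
$A = 25$
$v{\left(T,s \right)} = 100 + T$ ($v{\left(T,s \right)} = T + 25 \cdot 4 = T + 100 = 100 + T$)
$H{\left(S \right)} = -5 + \sqrt{S}$ ($H{\left(S \right)} = -5 + 1 \sqrt{S} = -5 + \sqrt{S}$)
$v{\left(-1,P{\left(4 \right)} \right)} + H{\left(0 \right)} \left(-14\right) = \left(100 - 1\right) + \left(-5 + \sqrt{0}\right) \left(-14\right) = 99 + \left(-5 + 0\right) \left(-14\right) = 99 - -70 = 99 + 70 = 169$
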